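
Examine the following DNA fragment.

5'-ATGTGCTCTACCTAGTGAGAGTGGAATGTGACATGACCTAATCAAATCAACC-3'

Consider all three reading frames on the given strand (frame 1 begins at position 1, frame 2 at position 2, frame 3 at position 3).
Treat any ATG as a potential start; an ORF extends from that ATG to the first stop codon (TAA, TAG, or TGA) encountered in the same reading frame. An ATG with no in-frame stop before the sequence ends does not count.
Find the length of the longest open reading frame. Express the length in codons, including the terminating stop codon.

Frame 1: ATG TGC TCT ACC TAG TGA GAG TGG AAT GTG ACA TGA CCT AAT CAA ATC AAC — ATG at 1, stop TAG at 13 → 15 nt.
Frame 2: TGT GCT CTA CCT AGT GAG AGT GGA ATG TGA CAT GAC CTA ATC AAA TCA ACC — ATG at 26, stop TGA at 29 → 6 nt.
Frame 3: GTG CTC TAC CTA GTG AGA GTG GAA TGT GAC ATG ACC TAA TCA AAT CAA — ATG at 33, stop TAA at 39 → 9 nt.
Longest: frame 1, positions 1–15, 15 nt = 5 codons = 4 aa. → 5 codons.

5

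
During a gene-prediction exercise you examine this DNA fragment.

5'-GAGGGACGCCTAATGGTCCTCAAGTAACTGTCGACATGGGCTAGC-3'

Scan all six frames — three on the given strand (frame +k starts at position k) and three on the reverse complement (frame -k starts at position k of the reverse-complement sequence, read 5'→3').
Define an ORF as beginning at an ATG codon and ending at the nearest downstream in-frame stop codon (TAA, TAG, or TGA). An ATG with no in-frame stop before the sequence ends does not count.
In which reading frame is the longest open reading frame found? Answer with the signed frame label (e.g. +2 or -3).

-3

Reverse complement (5'→3'): GCTAGCCCATGTCGACAGTTACTTGAGGACCATTAGGCGTCCCTC
Frame +1: GAG GGA CGC CTA ATG GTC CTC AAG TAA CTG TCG ACA TGG GCT AGC — ATG at 13, stop TAA at 25 → 15 nt.
Frame +2: AGG GAC GCC TAA TGG TCC TCA AGT AAC TGT CGA CAT GGG CTA — no ATG→stop ORF.
Frame +3: GGG ACG CCT AAT GGT CCT CAA GTA ACT GTC GAC ATG GGC TAG — ATG at 36, stop TAG at 42 → 9 nt.
Frame -1: GCT AGC CCA TGT CGA CAG TTA CTT GAG GAC CAT TAG GCG TCC CTC — no ATG→stop ORF.
Frame -2: CTA GCC CAT GTC GAC AGT TAC TTG AGG ACC ATT AGG CGT CCC — no ATG→stop ORF.
Frame -3: TAG CCC ATG TCG ACA GTT ACT TGA GGA CCA TTA GGC GTC CCT — ATG at 9, stop TGA at 24 → 18 nt.
Longest ORF is 18 nt in frame -3 (positions 9–26).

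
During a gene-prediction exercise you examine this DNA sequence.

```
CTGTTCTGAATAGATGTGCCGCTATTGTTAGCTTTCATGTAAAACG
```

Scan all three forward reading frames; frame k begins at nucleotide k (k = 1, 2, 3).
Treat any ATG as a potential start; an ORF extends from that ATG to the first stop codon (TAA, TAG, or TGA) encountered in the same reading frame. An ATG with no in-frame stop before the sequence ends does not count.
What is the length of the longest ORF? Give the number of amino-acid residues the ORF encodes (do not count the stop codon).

Frame 1: CTG TTC TGA ATA GAT GTG CCG CTA TTG TTA GCT TTC ATG TAA AAC — ATG at 37, stop TAA at 40 → 6 nt.
Frame 2: TGT TCT GAA TAG ATG TGC CGC TAT TGT TAG CTT TCA TGT AAA ACG — ATG at 14, stop TAG at 29 → 18 nt.
Frame 3: GTT CTG AAT AGA TGT GCC GCT ATT GTT AGC TTT CAT GTA AAA — no ATG→stop ORF.
Longest: frame 2, positions 14–31, 18 nt = 6 codons = 5 aa. → 5 amino acids.

5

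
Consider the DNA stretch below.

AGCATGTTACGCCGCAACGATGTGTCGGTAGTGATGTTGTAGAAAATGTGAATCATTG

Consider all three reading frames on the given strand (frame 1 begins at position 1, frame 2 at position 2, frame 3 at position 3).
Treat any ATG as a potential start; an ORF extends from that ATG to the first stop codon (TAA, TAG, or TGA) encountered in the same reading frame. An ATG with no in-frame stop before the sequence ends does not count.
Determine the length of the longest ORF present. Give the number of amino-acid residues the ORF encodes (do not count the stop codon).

Frame 1: AGC ATG TTA CGC CGC AAC GAT GTG TCG GTA GTG ATG TTG TAG AAA ATG TGA ATC ATT — ATG at 4, stop TAG at 40 → 39 nt; ATG at 34, stop TAG at 40 → 9 nt; ATG at 46, stop TGA at 49 → 6 nt.
Frame 2: GCA TGT TAC GCC GCA ACG ATG TGT CGG TAG TGA TGT TGT AGA AAA TGT GAA TCA TTG — ATG at 20, stop TAG at 29 → 12 nt.
Frame 3: CAT GTT ACG CCG CAA CGA TGT GTC GGT AGT GAT GTT GTA GAA AAT GTG AAT CAT — no ATG→stop ORF.
Longest: frame 1, positions 4–42, 39 nt = 13 codons = 12 aa. → 12 amino acids.

12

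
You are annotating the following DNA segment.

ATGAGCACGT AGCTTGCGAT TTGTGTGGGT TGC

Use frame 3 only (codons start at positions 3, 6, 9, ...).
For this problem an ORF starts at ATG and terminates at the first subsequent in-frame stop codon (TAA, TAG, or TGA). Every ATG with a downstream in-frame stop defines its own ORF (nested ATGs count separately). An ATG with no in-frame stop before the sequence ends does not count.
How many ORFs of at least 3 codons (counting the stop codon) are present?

Frame 3: GAG CAC GTA GCT TGC GAT TTG TGT GGG TTG — no ATG→stop ORF.
No ORF reaches 3 codons. Count = 0.

0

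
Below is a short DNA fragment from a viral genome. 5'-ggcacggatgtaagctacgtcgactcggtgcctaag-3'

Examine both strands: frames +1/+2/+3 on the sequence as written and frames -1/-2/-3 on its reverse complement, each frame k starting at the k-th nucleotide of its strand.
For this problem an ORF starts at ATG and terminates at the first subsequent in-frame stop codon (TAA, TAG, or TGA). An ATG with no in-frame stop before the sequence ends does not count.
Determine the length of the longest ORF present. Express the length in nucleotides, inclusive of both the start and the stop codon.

6

Reverse complement (5'→3'): CTTAGGCACCGAGTCGACGTAGCTTACATCCGTGCC
Frame +1: GGC ACG GAT GTA AGC TAC GTC GAC TCG GTG CCT AAG — no ATG→stop ORF.
Frame +2: GCA CGG ATG TAA GCT ACG TCG ACT CGG TGC CTA — ATG at 8, stop TAA at 11 → 6 nt.
Frame +3: CAC GGA TGT AAG CTA CGT CGA CTC GGT GCC TAA — no ATG→stop ORF.
Frame -1: CTT AGG CAC CGA GTC GAC GTA GCT TAC ATC CGT GCC — no ATG→stop ORF.
Frame -2: TTA GGC ACC GAG TCG ACG TAG CTT ACA TCC GTG — no ATG→stop ORF.
Frame -3: TAG GCA CCG AGT CGA CGT AGC TTA CAT CCG TGC — no ATG→stop ORF.
Longest: frame +2, positions 8–13, 6 nt = 2 codons = 1 aa. → 6 nucleotides.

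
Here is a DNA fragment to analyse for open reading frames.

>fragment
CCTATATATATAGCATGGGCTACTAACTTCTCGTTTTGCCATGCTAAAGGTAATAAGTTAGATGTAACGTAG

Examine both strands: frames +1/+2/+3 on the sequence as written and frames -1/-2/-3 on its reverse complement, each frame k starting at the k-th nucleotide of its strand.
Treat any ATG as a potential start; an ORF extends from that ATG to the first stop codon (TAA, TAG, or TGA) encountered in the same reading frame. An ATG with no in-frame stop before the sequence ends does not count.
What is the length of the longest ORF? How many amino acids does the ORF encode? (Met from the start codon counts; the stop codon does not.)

6

Reverse complement (5'→3'): CTACGTTACATCTAACTTATTACCTTTAGCATGGCAAAACGAGAAGTTAGTAGCCCATGCTATATATATAGG
Frame +1: CCT ATA TAT ATA GCA TGG GCT ACT AAC TTC TCG TTT TGC CAT GCT AAA GGT AAT AAG TTA GAT GTA ACG TAG — no ATG→stop ORF.
Frame +2: CTA TAT ATA TAG CAT GGG CTA CTA ACT TCT CGT TTT GCC ATG CTA AAG GTA ATA AGT TAG ATG TAA CGT — ATG at 41, stop TAG at 59 → 21 nt; ATG at 62, stop TAA at 65 → 6 nt.
Frame +3: TAT ATA TAT AGC ATG GGC TAC TAA CTT CTC GTT TTG CCA TGC TAA AGG TAA TAA GTT AGA TGT AAC GTA — ATG at 15, stop TAA at 24 → 12 nt.
Frame -1: CTA CGT TAC ATC TAA CTT ATT ACC TTT AGC ATG GCA AAA CGA GAA GTT AGT AGC CCA TGC TAT ATA TAT AGG — no ATG→stop ORF.
Frame -2: TAC GTT ACA TCT AAC TTA TTA CCT TTA GCA TGG CAA AAC GAG AAG TTA GTA GCC CAT GCT ATA TAT ATA — no ATG→stop ORF.
Frame -3: ACG TTA CAT CTA ACT TAT TAC CTT TAG CAT GGC AAA ACG AGA AGT TAG TAG CCC ATG CTA TAT ATA TAG — ATG at 57, stop TAG at 69 → 15 nt.
Longest: frame +2, positions 41–61, 21 nt = 7 codons = 6 aa. → 6 amino acids.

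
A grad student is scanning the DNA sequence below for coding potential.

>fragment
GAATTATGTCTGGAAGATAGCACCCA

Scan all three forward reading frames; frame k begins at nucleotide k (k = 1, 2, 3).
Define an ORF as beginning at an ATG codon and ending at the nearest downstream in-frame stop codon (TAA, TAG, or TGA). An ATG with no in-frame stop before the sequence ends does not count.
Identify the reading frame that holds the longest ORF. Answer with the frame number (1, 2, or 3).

Frame 1: GAA TTA TGT CTG GAA GAT AGC ACC — no ATG→stop ORF.
Frame 2: AAT TAT GTC TGG AAG ATA GCA CCC — no ATG→stop ORF.
Frame 3: ATT ATG TCT GGA AGA TAG CAC CCA — ATG at 6, stop TAG at 18 → 15 nt.
Longest ORF is 15 nt in frame 3 (positions 6–20).

3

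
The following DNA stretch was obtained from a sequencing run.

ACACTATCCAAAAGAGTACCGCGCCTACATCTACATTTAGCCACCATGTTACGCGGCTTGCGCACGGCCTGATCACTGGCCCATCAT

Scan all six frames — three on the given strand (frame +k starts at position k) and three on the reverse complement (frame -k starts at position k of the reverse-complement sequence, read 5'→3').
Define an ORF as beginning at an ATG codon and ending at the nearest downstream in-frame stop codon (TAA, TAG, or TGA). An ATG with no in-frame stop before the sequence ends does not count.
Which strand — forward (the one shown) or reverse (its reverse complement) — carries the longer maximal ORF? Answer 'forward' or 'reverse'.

Reverse complement (5'→3'): ATGATGGGCCAGTGATCAGGCCGTGCGCAAGCCGCGTAACATGGTGGCTAAATGTAGATGTAGGCGCGGTACTCTTTTGGATAGTGT
Frame +1: ACA CTA TCC AAA AGA GTA CCG CGC CTA CAT CTA CAT TTA GCC ACC ATG TTA CGC GGC TTG CGC ACG GCC TGA TCA CTG GCC CAT CAT — ATG at 46, stop TGA at 70 → 27 nt.
Frame +2: CAC TAT CCA AAA GAG TAC CGC GCC TAC ATC TAC ATT TAG CCA CCA TGT TAC GCG GCT TGC GCA CGG CCT GAT CAC TGG CCC ATC — no ATG→stop ORF.
Frame +3: ACT ATC CAA AAG AGT ACC GCG CCT ACA TCT ACA TTT AGC CAC CAT GTT ACG CGG CTT GCG CAC GGC CTG ATC ACT GGC CCA TCA — no ATG→stop ORF.
Frame -1: ATG ATG GGC CAG TGA TCA GGC CGT GCG CAA GCC GCG TAA CAT GGT GGC TAA ATG TAG ATG TAG GCG CGG TAC TCT TTT GGA TAG TGT — ATG at 1, stop TGA at 13 → 15 nt; ATG at 4, stop TGA at 13 → 12 nt; ATG at 52, stop TAG at 55 → 6 nt; ATG at 58, stop TAG at 61 → 6 nt.
Frame -2: TGA TGG GCC AGT GAT CAG GCC GTG CGC AAG CCG CGT AAC ATG GTG GCT AAA TGT AGA TGT AGG CGC GGT ACT CTT TTG GAT AGT — no ATG→stop ORF.
Frame -3: GAT GGG CCA GTG ATC AGG CCG TGC GCA AGC CGC GTA ACA TGG TGG CTA AAT GTA GAT GTA GGC GCG GTA CTC TTT TGG ATA GTG — no ATG→stop ORF.
Forward-strand max 27 nt; reverse-strand max 15 nt. The forward strand has the longer ORF.

forward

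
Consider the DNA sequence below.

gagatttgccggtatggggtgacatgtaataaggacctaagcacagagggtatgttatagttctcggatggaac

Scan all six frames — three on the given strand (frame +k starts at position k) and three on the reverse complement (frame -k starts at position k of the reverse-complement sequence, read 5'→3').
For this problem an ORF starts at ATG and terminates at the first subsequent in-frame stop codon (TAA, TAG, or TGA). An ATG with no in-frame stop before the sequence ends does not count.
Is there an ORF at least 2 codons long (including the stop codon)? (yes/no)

yes

Reverse complement (5'→3'): GTTCCATCCGAGAACTATAACATACCCTCTGTGCTTAGGTCCTTATTACATGTCACCCCATACCGGCAAATCTC
Frame +1: GAG ATT TGC CGG TAT GGG GTG ACA TGT AAT AAG GAC CTA AGC ACA GAG GGT ATG TTA TAG TTC TCG GAT GGA — ATG at 52, stop TAG at 58 → 9 nt.
Frame +2: AGA TTT GCC GGT ATG GGG TGA CAT GTA ATA AGG ACC TAA GCA CAG AGG GTA TGT TAT AGT TCT CGG ATG GAA — ATG at 14, stop TGA at 20 → 9 nt.
Frame +3: GAT TTG CCG GTA TGG GGT GAC ATG TAA TAA GGA CCT AAG CAC AGA GGG TAT GTT ATA GTT CTC GGA TGG AAC — ATG at 24, stop TAA at 27 → 6 nt.
Frame -1: GTT CCA TCC GAG AAC TAT AAC ATA CCC TCT GTG CTT AGG TCC TTA TTA CAT GTC ACC CCA TAC CGG CAA ATC — no ATG→stop ORF.
Frame -2: TTC CAT CCG AGA ACT ATA ACA TAC CCT CTG TGC TTA GGT CCT TAT TAC ATG TCA CCC CAT ACC GGC AAA TCT — no ATG→stop ORF.
Frame -3: TCC ATC CGA GAA CTA TAA CAT ACC CTC TGT GCT TAG GTC CTT ATT ACA TGT CAC CCC ATA CCG GCA AAT CTC — no ATG→stop ORF.
Frame +1 has an ORF of 3 codons (positions 52–60) ≥ 2, so yes.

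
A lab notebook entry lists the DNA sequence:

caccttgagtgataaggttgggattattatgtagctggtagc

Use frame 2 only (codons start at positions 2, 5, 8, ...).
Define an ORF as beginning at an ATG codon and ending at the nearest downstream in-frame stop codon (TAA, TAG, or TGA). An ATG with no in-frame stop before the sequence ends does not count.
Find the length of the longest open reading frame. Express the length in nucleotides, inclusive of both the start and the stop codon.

6

Frame 2: ACC TTG AGT GAT AAG GTT GGG ATT ATT ATG TAG CTG GTA — ATG at 29, stop TAG at 32 → 6 nt.
Longest: frame 2, positions 29–34, 6 nt = 2 codons = 1 aa. → 6 nucleotides.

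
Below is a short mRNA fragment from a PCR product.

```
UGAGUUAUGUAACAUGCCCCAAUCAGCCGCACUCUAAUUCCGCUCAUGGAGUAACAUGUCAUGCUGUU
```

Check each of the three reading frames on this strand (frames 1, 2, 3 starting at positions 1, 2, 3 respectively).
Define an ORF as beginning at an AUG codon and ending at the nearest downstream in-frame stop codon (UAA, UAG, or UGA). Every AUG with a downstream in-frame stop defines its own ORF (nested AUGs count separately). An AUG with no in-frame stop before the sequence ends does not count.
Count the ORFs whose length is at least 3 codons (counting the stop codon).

Frame 1: UGA GUU AUG UAA CAU GCC CCA AUC AGC CGC ACU CUA AUU CCG CUC AUG GAG UAA CAU GUC AUG CUG — AUG at 7, stop UAA at 10 → 6 nt; AUG at 46, stop UAA at 52 → 9 nt.
Frame 2: GAG UUA UGU AAC AUG CCC CAA UCA GCC GCA CUC UAA UUC CGC UCA UGG AGU AAC AUG UCA UGC UGU — AUG at 14, stop UAA at 35 → 24 nt.
Frame 3: AGU UAU GUA ACA UGC CCC AAU CAG CCG CAC UCU AAU UCC GCU CAU GGA GUA ACA UGU CAU GCU GUU — no AUG→stop ORF.
ORFs ≥ 3 codons: frame 1 46–54 (3 codons), frame 2 14–37 (8 codons). Count = 2.

2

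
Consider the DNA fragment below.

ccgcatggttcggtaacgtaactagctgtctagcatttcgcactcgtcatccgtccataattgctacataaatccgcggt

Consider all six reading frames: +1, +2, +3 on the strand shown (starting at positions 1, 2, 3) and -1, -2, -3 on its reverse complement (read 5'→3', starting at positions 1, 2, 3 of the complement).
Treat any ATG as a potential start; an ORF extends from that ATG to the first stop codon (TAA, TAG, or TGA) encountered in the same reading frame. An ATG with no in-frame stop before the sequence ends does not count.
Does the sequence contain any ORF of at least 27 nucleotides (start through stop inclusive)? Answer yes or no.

no

Reverse complement (5'→3'): ACCGCGGATTTATGTAGCAATTATGGACGGATGACGAGTGCGAAATGCTAGACAGCTAGTTACGTTACCGAACCATGCGG
Frame +1: CCG CAT GGT TCG GTA ACG TAA CTA GCT GTC TAG CAT TTC GCA CTC GTC ATC CGT CCA TAA TTG CTA CAT AAA TCC GCG — no ATG→stop ORF.
Frame +2: CGC ATG GTT CGG TAA CGT AAC TAG CTG TCT AGC ATT TCG CAC TCG TCA TCC GTC CAT AAT TGC TAC ATA AAT CCG CGG — ATG at 5, stop TAA at 14 → 12 nt.
Frame +3: GCA TGG TTC GGT AAC GTA ACT AGC TGT CTA GCA TTT CGC ACT CGT CAT CCG TCC ATA ATT GCT ACA TAA ATC CGC GGT — no ATG→stop ORF.
Frame -1: ACC GCG GAT TTA TGT AGC AAT TAT GGA CGG ATG ACG AGT GCG AAA TGC TAG ACA GCT AGT TAC GTT ACC GAA CCA TGC — ATG at 31, stop TAG at 49 → 21 nt.
Frame -2: CCG CGG ATT TAT GTA GCA ATT ATG GAC GGA TGA CGA GTG CGA AAT GCT AGA CAG CTA GTT ACG TTA CCG AAC CAT GCG — ATG at 23, stop TGA at 32 → 12 nt.
Frame -3: CGC GGA TTT ATG TAG CAA TTA TGG ACG GAT GAC GAG TGC GAA ATG CTA GAC AGC TAG TTA CGT TAC CGA ACC ATG CGG — ATG at 12, stop TAG at 15 → 6 nt; ATG at 45, stop TAG at 57 → 15 nt.
Largest ORF found is 21 nucleotides < 27, so no.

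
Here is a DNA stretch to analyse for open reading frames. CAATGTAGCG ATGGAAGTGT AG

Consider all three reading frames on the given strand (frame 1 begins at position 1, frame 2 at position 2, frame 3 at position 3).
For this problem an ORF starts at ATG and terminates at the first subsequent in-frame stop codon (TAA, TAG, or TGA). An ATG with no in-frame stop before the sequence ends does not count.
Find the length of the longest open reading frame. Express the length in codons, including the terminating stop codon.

4

Frame 1: CAA TGT AGC GAT GGA AGT GTA — no ATG→stop ORF.
Frame 2: AAT GTA GCG ATG GAA GTG TAG — ATG at 11, stop TAG at 20 → 12 nt.
Frame 3: ATG TAG CGA TGG AAG TGT — ATG at 3, stop TAG at 6 → 6 nt.
Longest: frame 2, positions 11–22, 12 nt = 4 codons = 3 aa. → 4 codons.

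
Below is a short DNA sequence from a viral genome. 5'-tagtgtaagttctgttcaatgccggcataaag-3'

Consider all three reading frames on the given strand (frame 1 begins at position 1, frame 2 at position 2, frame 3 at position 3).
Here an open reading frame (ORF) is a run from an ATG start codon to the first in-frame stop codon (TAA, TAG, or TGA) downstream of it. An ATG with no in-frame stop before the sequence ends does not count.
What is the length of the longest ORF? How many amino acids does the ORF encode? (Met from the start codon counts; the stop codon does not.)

Frame 1: TAG TGT AAG TTC TGT TCA ATG CCG GCA TAA — ATG at 19, stop TAA at 28 → 12 nt.
Frame 2: AGT GTA AGT TCT GTT CAA TGC CGG CAT AAA — no ATG→stop ORF.
Frame 3: GTG TAA GTT CTG TTC AAT GCC GGC ATA AAG — no ATG→stop ORF.
Longest: frame 1, positions 19–30, 12 nt = 4 codons = 3 aa. → 3 amino acids.

3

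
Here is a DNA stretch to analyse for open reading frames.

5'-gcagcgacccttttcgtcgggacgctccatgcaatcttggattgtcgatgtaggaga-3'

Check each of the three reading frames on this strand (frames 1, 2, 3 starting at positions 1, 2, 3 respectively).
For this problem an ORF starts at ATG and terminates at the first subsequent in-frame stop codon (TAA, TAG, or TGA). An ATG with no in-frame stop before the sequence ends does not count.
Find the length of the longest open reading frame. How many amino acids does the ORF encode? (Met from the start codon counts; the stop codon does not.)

1

Frame 1: GCA GCG ACC CTT TTC GTC GGG ACG CTC CAT GCA ATC TTG GAT TGT CGA TGT AGG AGA — no ATG→stop ORF.
Frame 2: CAG CGA CCC TTT TCG TCG GGA CGC TCC ATG CAA TCT TGG ATT GTC GAT GTA GGA — no ATG→stop ORF.
Frame 3: AGC GAC CCT TTT CGT CGG GAC GCT CCA TGC AAT CTT GGA TTG TCG ATG TAG GAG — ATG at 48, stop TAG at 51 → 6 nt.
Longest: frame 3, positions 48–53, 6 nt = 2 codons = 1 aa. → 1 amino acids.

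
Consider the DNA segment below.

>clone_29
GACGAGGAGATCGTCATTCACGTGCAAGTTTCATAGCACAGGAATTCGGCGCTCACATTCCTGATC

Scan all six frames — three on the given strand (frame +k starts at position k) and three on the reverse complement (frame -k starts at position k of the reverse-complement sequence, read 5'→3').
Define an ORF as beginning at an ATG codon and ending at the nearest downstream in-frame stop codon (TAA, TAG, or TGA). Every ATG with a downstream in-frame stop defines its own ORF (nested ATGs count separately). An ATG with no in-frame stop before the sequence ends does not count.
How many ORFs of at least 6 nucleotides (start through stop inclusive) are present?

2

Reverse complement (5'→3'): GATCAGGAATGTGAGCGCCGAATTCCTGTGCTATGAAACTTGCACGTGAATGACGATCTCCTCGTC
Frame +1: GAC GAG GAG ATC GTC ATT CAC GTG CAA GTT TCA TAG CAC AGG AAT TCG GCG CTC ACA TTC CTG ATC — no ATG→stop ORF.
Frame +2: ACG AGG AGA TCG TCA TTC ACG TGC AAG TTT CAT AGC ACA GGA ATT CGG CGC TCA CAT TCC TGA — no ATG→stop ORF.
Frame +3: CGA GGA GAT CGT CAT TCA CGT GCA AGT TTC ATA GCA CAG GAA TTC GGC GCT CAC ATT CCT GAT — no ATG→stop ORF.
Frame -1: GAT CAG GAA TGT GAG CGC CGA ATT CCT GTG CTA TGA AAC TTG CAC GTG AAT GAC GAT CTC CTC GTC — no ATG→stop ORF.
Frame -2: ATC AGG AAT GTG AGC GCC GAA TTC CTG TGC TAT GAA ACT TGC ACG TGA ATG ACG ATC TCC TCG — no ATG→stop ORF.
Frame -3: TCA GGA ATG TGA GCG CCG AAT TCC TGT GCT ATG AAA CTT GCA CGT GAA TGA CGA TCT CCT CGT — ATG at 9, stop TGA at 12 → 6 nt; ATG at 33, stop TGA at 51 → 21 nt.
ORFs ≥ 6 nucleotides: frame -3 9–14 (6 nucleotides), frame -3 33–53 (21 nucleotides). Count = 2.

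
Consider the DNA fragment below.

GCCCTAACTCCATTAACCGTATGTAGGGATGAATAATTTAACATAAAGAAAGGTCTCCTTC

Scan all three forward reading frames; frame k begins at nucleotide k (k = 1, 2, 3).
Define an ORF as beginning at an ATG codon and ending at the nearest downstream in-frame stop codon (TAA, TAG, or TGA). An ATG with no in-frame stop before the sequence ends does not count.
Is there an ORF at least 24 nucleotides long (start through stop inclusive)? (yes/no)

no

Frame 1: GCC CTA ACT CCA TTA ACC GTA TGT AGG GAT GAA TAA TTT AAC ATA AAG AAA GGT CTC CTT — no ATG→stop ORF.
Frame 2: CCC TAA CTC CAT TAA CCG TAT GTA GGG ATG AAT AAT TTA ACA TAA AGA AAG GTC TCC TTC — ATG at 29, stop TAA at 44 → 18 nt.
Frame 3: CCT AAC TCC ATT AAC CGT ATG TAG GGA TGA ATA ATT TAA CAT AAA GAA AGG TCT CCT — ATG at 21, stop TAG at 24 → 6 nt.
Largest ORF found is 18 nucleotides < 24, so no.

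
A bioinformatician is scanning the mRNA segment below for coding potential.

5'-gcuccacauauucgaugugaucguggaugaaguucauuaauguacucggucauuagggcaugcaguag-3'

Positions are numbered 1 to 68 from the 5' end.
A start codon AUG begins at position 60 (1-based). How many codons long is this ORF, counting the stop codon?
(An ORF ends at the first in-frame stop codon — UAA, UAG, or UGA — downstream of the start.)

3

Codons from position 60: AUG (60–62), CAG (63–65), UAG (66–68).
UAG is the first in-frame stop; that's 3 codons including the stop.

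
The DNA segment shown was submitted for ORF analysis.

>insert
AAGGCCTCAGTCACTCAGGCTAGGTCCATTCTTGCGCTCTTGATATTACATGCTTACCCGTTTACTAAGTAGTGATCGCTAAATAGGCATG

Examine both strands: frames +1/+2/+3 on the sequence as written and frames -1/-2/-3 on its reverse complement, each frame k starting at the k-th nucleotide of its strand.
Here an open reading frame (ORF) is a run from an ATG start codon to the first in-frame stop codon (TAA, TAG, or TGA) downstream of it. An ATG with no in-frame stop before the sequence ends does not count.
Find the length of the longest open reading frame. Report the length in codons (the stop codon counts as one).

11

Reverse complement (5'→3'): CATGCCTATTTAGCGATCACTACTTAGTAAACGGGTAAGCATGTAATATCAAGAGCGCAAGAATGGACCTAGCCTGAGTGACTGAGGCCTT
Frame +1: AAG GCC TCA GTC ACT CAG GCT AGG TCC ATT CTT GCG CTC TTG ATA TTA CAT GCT TAC CCG TTT ACT AAG TAG TGA TCG CTA AAT AGG CAT — no ATG→stop ORF.
Frame +2: AGG CCT CAG TCA CTC AGG CTA GGT CCA TTC TTG CGC TCT TGA TAT TAC ATG CTT ACC CGT TTA CTA AGT AGT GAT CGC TAA ATA GGC ATG — ATG at 50, stop TAA at 80 → 33 nt.
Frame +3: GGC CTC AGT CAC TCA GGC TAG GTC CAT TCT TGC GCT CTT GAT ATT ACA TGC TTA CCC GTT TAC TAA GTA GTG ATC GCT AAA TAG GCA — no ATG→stop ORF.
Frame -1: CAT GCC TAT TTA GCG ATC ACT ACT TAG TAA ACG GGT AAG CAT GTA ATA TCA AGA GCG CAA GAA TGG ACC TAG CCT GAG TGA CTG AGG CCT — no ATG→stop ORF.
Frame -2: ATG CCT ATT TAG CGA TCA CTA CTT AGT AAA CGG GTA AGC ATG TAA TAT CAA GAG CGC AAG AAT GGA CCT AGC CTG AGT GAC TGA GGC CTT — ATG at 2, stop TAG at 11 → 12 nt; ATG at 41, stop TAA at 44 → 6 nt.
Frame -3: TGC CTA TTT AGC GAT CAC TAC TTA GTA AAC GGG TAA GCA TGT AAT ATC AAG AGC GCA AGA ATG GAC CTA GCC TGA GTG ACT GAG GCC — ATG at 63, stop TGA at 75 → 15 nt.
Longest: frame +2, positions 50–82, 33 nt = 11 codons = 10 aa. → 11 codons.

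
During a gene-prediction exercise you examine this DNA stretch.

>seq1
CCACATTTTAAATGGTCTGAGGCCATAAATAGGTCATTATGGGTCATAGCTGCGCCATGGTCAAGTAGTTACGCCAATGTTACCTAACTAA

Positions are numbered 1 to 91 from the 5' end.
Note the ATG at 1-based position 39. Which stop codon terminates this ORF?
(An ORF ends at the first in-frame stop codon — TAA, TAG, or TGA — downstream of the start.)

TAG

Codons from position 39: ATG (39–41), GGT (42–44), CAT (45–47), AGC (48–50), TGC (51–53), GCC (54–56), ATG (57–59), GTC (60–62), AAG (63–65), TAG (66–68).
The first in-frame stop codon is TAG.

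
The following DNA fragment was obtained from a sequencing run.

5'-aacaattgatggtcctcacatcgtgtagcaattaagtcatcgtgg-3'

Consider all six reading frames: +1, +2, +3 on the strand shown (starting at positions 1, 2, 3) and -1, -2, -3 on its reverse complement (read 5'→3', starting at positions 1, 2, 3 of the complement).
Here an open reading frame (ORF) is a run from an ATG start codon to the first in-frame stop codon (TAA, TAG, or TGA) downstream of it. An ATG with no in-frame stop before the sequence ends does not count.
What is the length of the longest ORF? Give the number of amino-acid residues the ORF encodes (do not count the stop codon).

8

Reverse complement (5'→3'): CCACGATGACTTAATTGCTACACGATGTGAGGACCATCAATTGTT
Frame +1: AAC AAT TGA TGG TCC TCA CAT CGT GTA GCA ATT AAG TCA TCG TGG — no ATG→stop ORF.
Frame +2: ACA ATT GAT GGT CCT CAC ATC GTG TAG CAA TTA AGT CAT CGT — no ATG→stop ORF.
Frame +3: CAA TTG ATG GTC CTC ACA TCG TGT AGC AAT TAA GTC ATC GTG — ATG at 9, stop TAA at 33 → 27 nt.
Frame -1: CCA CGA TGA CTT AAT TGC TAC ACG ATG TGA GGA CCA TCA ATT GTT — ATG at 25, stop TGA at 28 → 6 nt.
Frame -2: CAC GAT GAC TTA ATT GCT ACA CGA TGT GAG GAC CAT CAA TTG — no ATG→stop ORF.
Frame -3: ACG ATG ACT TAA TTG CTA CAC GAT GTG AGG ACC ATC AAT TGT — ATG at 6, stop TAA at 12 → 9 nt.
Longest: frame +3, positions 9–35, 27 nt = 9 codons = 8 aa. → 8 amino acids.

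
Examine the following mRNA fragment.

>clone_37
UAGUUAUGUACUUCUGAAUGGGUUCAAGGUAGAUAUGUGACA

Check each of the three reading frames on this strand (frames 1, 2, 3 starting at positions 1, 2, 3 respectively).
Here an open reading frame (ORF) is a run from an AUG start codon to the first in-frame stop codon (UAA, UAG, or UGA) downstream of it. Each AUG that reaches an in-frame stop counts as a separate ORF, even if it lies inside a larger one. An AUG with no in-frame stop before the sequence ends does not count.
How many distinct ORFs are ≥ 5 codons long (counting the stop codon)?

Frame 1: UAG UUA UGU ACU UCU GAA UGG GUU CAA GGU AGA UAU GUG ACA — no AUG→stop ORF.
Frame 2: AGU UAU GUA CUU CUG AAU GGG UUC AAG GUA GAU AUG UGA — AUG at 35, stop UGA at 38 → 6 nt.
Frame 3: GUU AUG UAC UUC UGA AUG GGU UCA AGG UAG AUA UGU GAC — AUG at 6, stop UGA at 15 → 12 nt; AUG at 18, stop UAG at 30 → 15 nt.
ORFs ≥ 5 codons: frame 3 18–32 (5 codons). Count = 1.

1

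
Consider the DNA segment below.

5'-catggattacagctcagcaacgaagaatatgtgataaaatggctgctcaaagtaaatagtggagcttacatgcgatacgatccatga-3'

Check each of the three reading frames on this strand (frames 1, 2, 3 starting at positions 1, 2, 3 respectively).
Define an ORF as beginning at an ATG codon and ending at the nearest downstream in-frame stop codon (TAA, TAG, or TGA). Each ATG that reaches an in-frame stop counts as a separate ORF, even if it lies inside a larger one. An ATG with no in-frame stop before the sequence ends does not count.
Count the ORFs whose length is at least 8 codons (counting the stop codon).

1

Frame 1: CAT GGA TTA CAG CTC AGC AAC GAA GAA TAT GTG ATA AAA TGG CTG CTC AAA GTA AAT AGT GGA GCT TAC ATG CGA TAC GAT CCA TGA — ATG at 70, stop TGA at 85 → 18 nt.
Frame 2: ATG GAT TAC AGC TCA GCA ACG AAG AAT ATG TGA TAA AAT GGC TGC TCA AAG TAA ATA GTG GAG CTT ACA TGC GAT ACG ATC CAT — ATG at 2, stop TGA at 32 → 33 nt; ATG at 29, stop TGA at 32 → 6 nt.
Frame 3: TGG ATT ACA GCT CAG CAA CGA AGA ATA TGT GAT AAA ATG GCT GCT CAA AGT AAA TAG TGG AGC TTA CAT GCG ATA CGA TCC ATG — ATG at 39, stop TAG at 57 → 21 nt.
ORFs ≥ 8 codons: frame 2 2–34 (11 codons). Count = 1.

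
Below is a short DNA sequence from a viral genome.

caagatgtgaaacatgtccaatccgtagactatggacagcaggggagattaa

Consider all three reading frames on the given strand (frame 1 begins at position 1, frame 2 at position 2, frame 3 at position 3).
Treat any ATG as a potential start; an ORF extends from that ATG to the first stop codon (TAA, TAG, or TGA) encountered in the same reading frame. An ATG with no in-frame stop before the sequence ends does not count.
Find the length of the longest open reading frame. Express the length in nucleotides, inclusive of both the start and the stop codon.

Frame 1: CAA GAT GTG AAA CAT GTC CAA TCC GTA GAC TAT GGA CAG CAG GGG AGA TTA — no ATG→stop ORF.
Frame 2: AAG ATG TGA AAC ATG TCC AAT CCG TAG ACT ATG GAC AGC AGG GGA GAT TAA — ATG at 5, stop TGA at 8 → 6 nt; ATG at 14, stop TAG at 26 → 15 nt; ATG at 32, stop TAA at 50 → 21 nt.
Frame 3: AGA TGT GAA ACA TGT CCA ATC CGT AGA CTA TGG ACA GCA GGG GAG ATT — no ATG→stop ORF.
Longest: frame 2, positions 32–52, 21 nt = 7 codons = 6 aa. → 21 nucleotides.

21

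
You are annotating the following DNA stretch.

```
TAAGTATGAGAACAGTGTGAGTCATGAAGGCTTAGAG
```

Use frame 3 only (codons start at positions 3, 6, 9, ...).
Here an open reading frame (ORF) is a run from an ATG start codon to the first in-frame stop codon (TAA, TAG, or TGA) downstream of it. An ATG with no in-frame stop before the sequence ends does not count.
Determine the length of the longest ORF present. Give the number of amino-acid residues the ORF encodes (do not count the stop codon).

Frame 3: AGT ATG AGA ACA GTG TGA GTC ATG AAG GCT TAG — ATG at 6, stop TGA at 18 → 15 nt; ATG at 24, stop TAG at 33 → 12 nt.
Longest: frame 3, positions 6–20, 15 nt = 5 codons = 4 aa. → 4 amino acids.

4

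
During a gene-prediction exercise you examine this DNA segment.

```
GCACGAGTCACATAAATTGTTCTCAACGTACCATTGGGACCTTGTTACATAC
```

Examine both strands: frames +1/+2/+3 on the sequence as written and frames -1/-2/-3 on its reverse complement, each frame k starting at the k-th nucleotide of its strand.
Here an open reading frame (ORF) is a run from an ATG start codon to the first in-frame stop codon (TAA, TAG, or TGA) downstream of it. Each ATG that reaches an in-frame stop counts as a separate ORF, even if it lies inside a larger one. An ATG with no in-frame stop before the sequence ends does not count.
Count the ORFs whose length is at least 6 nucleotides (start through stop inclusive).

3

Reverse complement (5'→3'): GTATGTAACAAGGTCCCAATGGTACGTTGAGAACAATTTATGTGACTCGTGC
Frame +1: GCA CGA GTC ACA TAA ATT GTT CTC AAC GTA CCA TTG GGA CCT TGT TAC ATA — no ATG→stop ORF.
Frame +2: CAC GAG TCA CAT AAA TTG TTC TCA ACG TAC CAT TGG GAC CTT GTT ACA TAC — no ATG→stop ORF.
Frame +3: ACG AGT CAC ATA AAT TGT TCT CAA CGT ACC ATT GGG ACC TTG TTA CAT — no ATG→stop ORF.
Frame -1: GTA TGT AAC AAG GTC CCA ATG GTA CGT TGA GAA CAA TTT ATG TGA CTC GTG — ATG at 19, stop TGA at 28 → 12 nt; ATG at 40, stop TGA at 43 → 6 nt.
Frame -2: TAT GTA ACA AGG TCC CAA TGG TAC GTT GAG AAC AAT TTA TGT GAC TCG TGC — no ATG→stop ORF.
Frame -3: ATG TAA CAA GGT CCC AAT GGT ACG TTG AGA ACA ATT TAT GTG ACT CGT — ATG at 3, stop TAA at 6 → 6 nt.
ORFs ≥ 6 nucleotides: frame -1 19–30 (12 nucleotides), frame -1 40–45 (6 nucleotides), frame -3 3–8 (6 nucleotides). Count = 3.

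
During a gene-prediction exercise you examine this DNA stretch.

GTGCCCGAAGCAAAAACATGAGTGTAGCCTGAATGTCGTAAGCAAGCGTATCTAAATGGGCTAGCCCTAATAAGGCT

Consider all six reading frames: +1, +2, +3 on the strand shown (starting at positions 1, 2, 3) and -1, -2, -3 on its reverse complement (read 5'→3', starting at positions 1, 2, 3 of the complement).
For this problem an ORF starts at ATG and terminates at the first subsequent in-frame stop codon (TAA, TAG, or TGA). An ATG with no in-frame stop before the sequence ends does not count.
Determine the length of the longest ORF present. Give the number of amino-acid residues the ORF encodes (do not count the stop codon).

Reverse complement (5'→3'): AGCCTTATTAGGGCTAGCCCATTTAGATACGCTTGCTTACGACATTCAGGCTACACTCATGTTTTTGCTTCGGGCAC
Frame +1: GTG CCC GAA GCA AAA ACA TGA GTG TAG CCT GAA TGT CGT AAG CAA GCG TAT CTA AAT GGG CTA GCC CTA ATA AGG — no ATG→stop ORF.
Frame +2: TGC CCG AAG CAA AAA CAT GAG TGT AGC CTG AAT GTC GTA AGC AAG CGT ATC TAA ATG GGC TAG CCC TAA TAA GGC — ATG at 56, stop TAG at 62 → 9 nt.
Frame +3: GCC CGA AGC AAA AAC ATG AGT GTA GCC TGA ATG TCG TAA GCA AGC GTA TCT AAA TGG GCT AGC CCT AAT AAG GCT — ATG at 18, stop TGA at 30 → 15 nt; ATG at 33, stop TAA at 39 → 9 nt.
Frame -1: AGC CTT ATT AGG GCT AGC CCA TTT AGA TAC GCT TGC TTA CGA CAT TCA GGC TAC ACT CAT GTT TTT GCT TCG GGC — no ATG→stop ORF.
Frame -2: GCC TTA TTA GGG CTA GCC CAT TTA GAT ACG CTT GCT TAC GAC ATT CAG GCT ACA CTC ATG TTT TTG CTT CGG GCA — no ATG→stop ORF.
Frame -3: CCT TAT TAG GGC TAG CCC ATT TAG ATA CGC TTG CTT ACG ACA TTC AGG CTA CAC TCA TGT TTT TGC TTC GGG CAC — no ATG→stop ORF.
Longest: frame +3, positions 18–32, 15 nt = 5 codons = 4 aa. → 4 amino acids.

4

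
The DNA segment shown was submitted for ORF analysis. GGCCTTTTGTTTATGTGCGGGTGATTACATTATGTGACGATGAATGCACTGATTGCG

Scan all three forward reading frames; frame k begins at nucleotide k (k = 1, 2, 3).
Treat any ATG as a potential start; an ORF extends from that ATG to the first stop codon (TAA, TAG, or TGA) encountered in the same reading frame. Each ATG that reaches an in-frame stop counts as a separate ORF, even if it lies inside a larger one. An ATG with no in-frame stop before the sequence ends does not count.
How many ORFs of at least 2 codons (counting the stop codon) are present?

Frame 1: GGC CTT TTG TTT ATG TGC GGG TGA TTA CAT TAT GTG ACG ATG AAT GCA CTG ATT GCG — ATG at 13, stop TGA at 22 → 12 nt.
Frame 2: GCC TTT TGT TTA TGT GCG GGT GAT TAC ATT ATG TGA CGA TGA ATG CAC TGA TTG — ATG at 32, stop TGA at 35 → 6 nt; ATG at 44, stop TGA at 50 → 9 nt.
Frame 3: CCT TTT GTT TAT GTG CGG GTG ATT ACA TTA TGT GAC GAT GAA TGC ACT GAT TGC — no ATG→stop ORF.
ORFs ≥ 2 codons: frame 1 13–24 (4 codons), frame 2 32–37 (2 codons), frame 2 44–52 (3 codons). Count = 3.

3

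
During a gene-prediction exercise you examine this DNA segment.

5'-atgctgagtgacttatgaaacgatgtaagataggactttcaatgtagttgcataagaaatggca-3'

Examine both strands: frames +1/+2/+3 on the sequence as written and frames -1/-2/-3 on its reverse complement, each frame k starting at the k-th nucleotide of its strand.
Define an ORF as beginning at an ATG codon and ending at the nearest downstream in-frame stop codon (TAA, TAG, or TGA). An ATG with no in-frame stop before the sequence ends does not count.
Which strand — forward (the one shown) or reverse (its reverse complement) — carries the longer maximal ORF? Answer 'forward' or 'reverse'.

Reverse complement (5'→3'): TGCCATTTCTTATGCAACTACATTGAAAGTCCTATCTTACATCGTTTCATAAGTCACTCAGCAT
Frame +1: ATG CTG AGT GAC TTA TGA AAC GAT GTA AGA TAG GAC TTT CAA TGT AGT TGC ATA AGA AAT GGC — ATG at 1, stop TGA at 16 → 18 nt.
Frame +2: TGC TGA GTG ACT TAT GAA ACG ATG TAA GAT AGG ACT TTC AAT GTA GTT GCA TAA GAA ATG GCA — ATG at 23, stop TAA at 26 → 6 nt.
Frame +3: GCT GAG TGA CTT ATG AAA CGA TGT AAG ATA GGA CTT TCA ATG TAG TTG CAT AAG AAA TGG — ATG at 15, stop TAG at 45 → 33 nt; ATG at 42, stop TAG at 45 → 6 nt.
Frame -1: TGC CAT TTC TTA TGC AAC TAC ATT GAA AGT CCT ATC TTA CAT CGT TTC ATA AGT CAC TCA GCA — no ATG→stop ORF.
Frame -2: GCC ATT TCT TAT GCA ACT ACA TTG AAA GTC CTA TCT TAC ATC GTT TCA TAA GTC ACT CAG CAT — no ATG→stop ORF.
Frame -3: CCA TTT CTT ATG CAA CTA CAT TGA AAG TCC TAT CTT ACA TCG TTT CAT AAG TCA CTC AGC — ATG at 12, stop TGA at 24 → 15 nt.
Forward-strand max 33 nt; reverse-strand max 15 nt. The forward strand has the longer ORF.

forward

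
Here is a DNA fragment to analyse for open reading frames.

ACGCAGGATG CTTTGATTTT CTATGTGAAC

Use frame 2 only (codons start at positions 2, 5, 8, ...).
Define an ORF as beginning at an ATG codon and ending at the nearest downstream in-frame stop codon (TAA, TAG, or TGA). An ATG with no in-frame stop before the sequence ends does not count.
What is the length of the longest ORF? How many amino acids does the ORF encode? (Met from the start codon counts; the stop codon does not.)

Frame 2: CGC AGG ATG CTT TGA TTT TCT ATG TGA — ATG at 8, stop TGA at 14 → 9 nt; ATG at 23, stop TGA at 26 → 6 nt.
Longest: frame 2, positions 8–16, 9 nt = 3 codons = 2 aa. → 2 amino acids.

2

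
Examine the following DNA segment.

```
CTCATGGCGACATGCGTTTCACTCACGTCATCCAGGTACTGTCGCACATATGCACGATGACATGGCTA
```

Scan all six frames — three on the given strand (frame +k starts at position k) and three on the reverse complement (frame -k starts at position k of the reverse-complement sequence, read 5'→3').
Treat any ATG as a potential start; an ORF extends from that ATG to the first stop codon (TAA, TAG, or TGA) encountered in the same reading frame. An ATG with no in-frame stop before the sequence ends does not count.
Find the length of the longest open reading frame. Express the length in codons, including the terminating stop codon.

19

Reverse complement (5'→3'): TAGCCATGTCATCGTGCATATGTGCGACAGTACCTGGATGACGTGAGTGAAACGCATGTCGCCATGAG
Frame +1: CTC ATG GCG ACA TGC GTT TCA CTC ACG TCA TCC AGG TAC TGT CGC ACA TAT GCA CGA TGA CAT GGC — ATG at 4, stop TGA at 58 → 57 nt.
Frame +2: TCA TGG CGA CAT GCG TTT CAC TCA CGT CAT CCA GGT ACT GTC GCA CAT ATG CAC GAT GAC ATG GCT — no ATG→stop ORF.
Frame +3: CAT GGC GAC ATG CGT TTC ACT CAC GTC ATC CAG GTA CTG TCG CAC ATA TGC ACG ATG ACA TGG CTA — no ATG→stop ORF.
Frame -1: TAG CCA TGT CAT CGT GCA TAT GTG CGA CAG TAC CTG GAT GAC GTG AGT GAA ACG CAT GTC GCC ATG — no ATG→stop ORF.
Frame -2: AGC CAT GTC ATC GTG CAT ATG TGC GAC AGT ACC TGG ATG ACG TGA GTG AAA CGC ATG TCG CCA TGA — ATG at 20, stop TGA at 44 → 27 nt; ATG at 38, stop TGA at 44 → 9 nt; ATG at 56, stop TGA at 65 → 12 nt.
Frame -3: GCC ATG TCA TCG TGC ATA TGT GCG ACA GTA CCT GGA TGA CGT GAG TGA AAC GCA TGT CGC CAT GAG — ATG at 6, stop TGA at 39 → 36 nt.
Longest: frame +1, positions 4–60, 57 nt = 19 codons = 18 aa. → 19 codons.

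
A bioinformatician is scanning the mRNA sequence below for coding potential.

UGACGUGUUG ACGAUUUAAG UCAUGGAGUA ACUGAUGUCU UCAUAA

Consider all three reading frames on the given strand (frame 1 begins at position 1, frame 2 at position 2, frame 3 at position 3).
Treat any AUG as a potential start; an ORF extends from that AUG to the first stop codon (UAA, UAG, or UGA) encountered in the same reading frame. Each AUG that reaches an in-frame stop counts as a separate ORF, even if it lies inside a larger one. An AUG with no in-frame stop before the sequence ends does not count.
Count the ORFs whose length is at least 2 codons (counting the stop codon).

2

Frame 1: UGA CGU GUU GAC GAU UUA AGU CAU GGA GUA ACU GAU GUC UUC AUA — no AUG→stop ORF.
Frame 2: GAC GUG UUG ACG AUU UAA GUC AUG GAG UAA CUG AUG UCU UCA UAA — AUG at 23, stop UAA at 29 → 9 nt; AUG at 35, stop UAA at 44 → 12 nt.
Frame 3: ACG UGU UGA CGA UUU AAG UCA UGG AGU AAC UGA UGU CUU CAU — no AUG→stop ORF.
ORFs ≥ 2 codons: frame 2 23–31 (3 codons), frame 2 35–46 (4 codons). Count = 2.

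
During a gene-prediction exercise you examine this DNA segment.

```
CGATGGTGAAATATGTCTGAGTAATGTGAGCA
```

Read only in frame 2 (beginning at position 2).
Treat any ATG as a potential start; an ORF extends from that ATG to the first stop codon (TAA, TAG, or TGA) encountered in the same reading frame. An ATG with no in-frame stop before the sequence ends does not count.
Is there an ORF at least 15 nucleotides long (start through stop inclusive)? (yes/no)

Frame 2: GAT GGT GAA ATA TGT CTG AGT AAT GTG AGC — no ATG→stop ORF.
Largest ORF found is 0 nucleotides < 15, so no.

no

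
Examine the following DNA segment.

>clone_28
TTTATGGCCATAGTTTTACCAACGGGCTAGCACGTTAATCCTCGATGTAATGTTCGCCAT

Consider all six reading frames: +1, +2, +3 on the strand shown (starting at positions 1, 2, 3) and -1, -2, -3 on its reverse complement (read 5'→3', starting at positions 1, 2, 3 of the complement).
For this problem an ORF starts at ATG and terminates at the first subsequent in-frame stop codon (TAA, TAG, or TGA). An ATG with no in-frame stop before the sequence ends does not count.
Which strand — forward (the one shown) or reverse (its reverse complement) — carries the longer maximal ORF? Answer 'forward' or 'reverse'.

Reverse complement (5'→3'): ATGGCGAACATTACATCGAGGATTAACGTGCTAGCCCGTTGGTAAAACTATGGCCATAAA
Frame +1: TTT ATG GCC ATA GTT TTA CCA ACG GGC TAG CAC GTT AAT CCT CGA TGT AAT GTT CGC CAT — ATG at 4, stop TAG at 28 → 27 nt.
Frame +2: TTA TGG CCA TAG TTT TAC CAA CGG GCT AGC ACG TTA ATC CTC GAT GTA ATG TTC GCC — no ATG→stop ORF.
Frame +3: TAT GGC CAT AGT TTT ACC AAC GGG CTA GCA CGT TAA TCC TCG ATG TAA TGT TCG CCA — ATG at 45, stop TAA at 48 → 6 nt.
Frame -1: ATG GCG AAC ATT ACA TCG AGG ATT AAC GTG CTA GCC CGT TGG TAA AAC TAT GGC CAT AAA — ATG at 1, stop TAA at 43 → 45 nt.
Frame -2: TGG CGA ACA TTA CAT CGA GGA TTA ACG TGC TAG CCC GTT GGT AAA ACT ATG GCC ATA — no ATG→stop ORF.
Frame -3: GGC GAA CAT TAC ATC GAG GAT TAA CGT GCT AGC CCG TTG GTA AAA CTA TGG CCA TAA — no ATG→stop ORF.
Forward-strand max 27 nt; reverse-strand max 45 nt. The reverse strand has the longer ORF.

reverse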